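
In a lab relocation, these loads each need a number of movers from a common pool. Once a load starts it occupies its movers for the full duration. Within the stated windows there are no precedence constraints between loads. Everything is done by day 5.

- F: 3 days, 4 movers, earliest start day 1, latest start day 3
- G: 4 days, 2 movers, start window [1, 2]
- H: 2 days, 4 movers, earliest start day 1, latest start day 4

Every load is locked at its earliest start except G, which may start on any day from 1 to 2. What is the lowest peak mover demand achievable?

G@1: d1:10  d2:10  d3:6  d4:2  d5:0 → peak 10
G@2: d1:8  d2:10  d3:6  d4:2  d5:2 → peak 10
Best is G@1, peak 10.

10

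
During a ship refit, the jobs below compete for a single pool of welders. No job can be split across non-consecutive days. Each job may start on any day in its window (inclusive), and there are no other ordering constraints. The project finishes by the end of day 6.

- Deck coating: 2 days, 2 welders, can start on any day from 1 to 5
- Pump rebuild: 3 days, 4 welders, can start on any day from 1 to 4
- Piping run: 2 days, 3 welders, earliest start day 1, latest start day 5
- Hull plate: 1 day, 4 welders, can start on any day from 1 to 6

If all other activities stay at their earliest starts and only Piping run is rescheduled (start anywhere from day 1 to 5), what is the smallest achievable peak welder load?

10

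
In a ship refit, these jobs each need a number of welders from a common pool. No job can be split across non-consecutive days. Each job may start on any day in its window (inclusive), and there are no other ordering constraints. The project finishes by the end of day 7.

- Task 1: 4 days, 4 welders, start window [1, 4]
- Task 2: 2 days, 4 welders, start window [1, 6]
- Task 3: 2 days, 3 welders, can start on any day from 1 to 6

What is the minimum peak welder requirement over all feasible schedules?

7

Early-start (Task 1@1, Task 2@1, Task 3@1) gives peak 11: d1:11  d2:11  d3:4  d4:4  d5:0  d6:0  d7:0.
Shift Task 2→5.
Schedule Task 1@1, Task 2@5, Task 3@1: d1:7  d2:7  d3:4  d4:4  d5:4  d6:4  d7:0 — peak 7.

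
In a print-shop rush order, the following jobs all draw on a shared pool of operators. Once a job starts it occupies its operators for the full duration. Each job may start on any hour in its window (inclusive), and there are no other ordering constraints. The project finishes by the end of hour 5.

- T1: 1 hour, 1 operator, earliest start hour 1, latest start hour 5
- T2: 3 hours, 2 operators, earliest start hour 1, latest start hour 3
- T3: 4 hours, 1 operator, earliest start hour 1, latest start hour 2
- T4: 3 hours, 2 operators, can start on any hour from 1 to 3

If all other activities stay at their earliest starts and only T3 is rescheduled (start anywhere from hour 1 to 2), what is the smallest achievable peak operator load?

T3@1: h1:6  h2:5  h3:5  h4:1  h5:0 → peak 6
T3@2: h1:5  h2:5  h3:5  h4:1  h5:1 → peak 5
Best is T3@2, peak 5.

5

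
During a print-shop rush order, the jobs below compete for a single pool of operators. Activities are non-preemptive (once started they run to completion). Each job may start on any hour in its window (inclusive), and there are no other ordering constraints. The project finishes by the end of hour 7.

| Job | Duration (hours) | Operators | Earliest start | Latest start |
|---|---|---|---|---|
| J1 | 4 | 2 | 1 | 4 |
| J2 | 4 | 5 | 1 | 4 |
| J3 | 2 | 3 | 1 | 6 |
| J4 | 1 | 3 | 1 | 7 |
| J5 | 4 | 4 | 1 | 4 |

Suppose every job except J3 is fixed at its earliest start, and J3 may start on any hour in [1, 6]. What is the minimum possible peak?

14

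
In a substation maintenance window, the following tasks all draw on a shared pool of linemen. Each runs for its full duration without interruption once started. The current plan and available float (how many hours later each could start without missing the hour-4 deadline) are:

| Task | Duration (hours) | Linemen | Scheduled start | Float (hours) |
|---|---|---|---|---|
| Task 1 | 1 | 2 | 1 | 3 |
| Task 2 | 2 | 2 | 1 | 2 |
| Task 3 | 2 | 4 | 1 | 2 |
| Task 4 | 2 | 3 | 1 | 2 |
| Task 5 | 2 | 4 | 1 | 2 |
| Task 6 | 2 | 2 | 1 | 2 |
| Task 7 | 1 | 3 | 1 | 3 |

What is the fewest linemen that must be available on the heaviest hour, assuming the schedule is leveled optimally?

Early-start (Task 1@1, Task 2@1, Task 3@1, Task 4@1, Task 5@1, Task 6@1, Task 7@1) gives peak 20: h1:20  h2:15  h3:0  h4:0.
Shift Task 4→2, Task 5→3, Task 6→3, Task 7→4.
Schedule Task 1@1, Task 2@1, Task 3@1, Task 4@2, Task 5@3, Task 6@3, Task 7@4: h1:8  h2:9  h3:9  h4:9 — peak 9.
Total lineman-hours = 35 over 4 hours ⇒ peak ≥ ⌈35/4⌉ = 9, so 9 is optimal.

9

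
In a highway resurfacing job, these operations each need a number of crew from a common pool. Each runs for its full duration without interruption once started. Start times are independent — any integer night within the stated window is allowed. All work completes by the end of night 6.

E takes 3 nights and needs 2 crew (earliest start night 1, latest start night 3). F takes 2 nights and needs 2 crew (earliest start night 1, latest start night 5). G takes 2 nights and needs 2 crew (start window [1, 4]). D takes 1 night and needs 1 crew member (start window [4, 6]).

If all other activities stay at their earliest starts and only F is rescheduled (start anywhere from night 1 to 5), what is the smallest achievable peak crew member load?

4

F@1: n1:6  n2:6  n3:2  n4:1  n5:0  n6:0 → peak 6
F@2: n1:4  n2:6  n3:4  n4:1  n5:0  n6:0 → peak 6
F@3: n1:4  n2:4  n3:4  n4:3  n5:0  n6:0 → peak 4
F@4: n1:4  n2:4  n3:2  n4:3  n5:2  n6:0 → peak 4
F@5: n1:4  n2:4  n3:2  n4:1  n5:2  n6:2 → peak 4
Best is F@3, peak 4.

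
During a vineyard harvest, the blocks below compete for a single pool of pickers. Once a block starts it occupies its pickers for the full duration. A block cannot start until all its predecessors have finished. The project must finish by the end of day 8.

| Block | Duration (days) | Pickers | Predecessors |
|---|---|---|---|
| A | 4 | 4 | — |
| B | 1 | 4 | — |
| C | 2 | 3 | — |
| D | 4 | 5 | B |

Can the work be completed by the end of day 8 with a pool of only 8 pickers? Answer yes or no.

Schedule A@1, B@1, C@2, D@5: d1:8  d2:7  d3:7  d4:4  d5:5  d6:5  d7:5  d8:5 — peak 8 ≤ 8.

yes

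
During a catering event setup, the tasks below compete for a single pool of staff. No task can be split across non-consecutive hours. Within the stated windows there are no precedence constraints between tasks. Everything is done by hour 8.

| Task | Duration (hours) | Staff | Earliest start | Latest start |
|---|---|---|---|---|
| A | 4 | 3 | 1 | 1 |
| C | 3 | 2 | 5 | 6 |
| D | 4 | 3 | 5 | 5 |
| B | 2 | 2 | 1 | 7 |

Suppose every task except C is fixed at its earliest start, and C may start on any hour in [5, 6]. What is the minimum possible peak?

5

C@5: h1:5  h2:5  h3:3  h4:3  h5:5  h6:5  h7:5  h8:3 → peak 5
C@6: h1:5  h2:5  h3:3  h4:3  h5:3  h6:5  h7:5  h8:5 → peak 5
Best is C@5, peak 5.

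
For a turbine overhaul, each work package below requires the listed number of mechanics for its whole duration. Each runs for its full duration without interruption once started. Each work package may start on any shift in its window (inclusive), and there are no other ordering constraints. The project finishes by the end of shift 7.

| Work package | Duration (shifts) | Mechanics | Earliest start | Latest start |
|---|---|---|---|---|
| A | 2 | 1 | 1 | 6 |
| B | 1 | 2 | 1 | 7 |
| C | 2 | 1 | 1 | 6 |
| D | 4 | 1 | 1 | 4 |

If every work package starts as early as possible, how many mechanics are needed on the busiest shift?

5

Early-start schedule: A@1, B@1, C@1, D@1.
Load per shift: shift 1: 5, shift 2: 3, shift 3: 1, shift 4: 1, shift 5: 0, shift 6: 0, shift 7: 0.
Peak is 5.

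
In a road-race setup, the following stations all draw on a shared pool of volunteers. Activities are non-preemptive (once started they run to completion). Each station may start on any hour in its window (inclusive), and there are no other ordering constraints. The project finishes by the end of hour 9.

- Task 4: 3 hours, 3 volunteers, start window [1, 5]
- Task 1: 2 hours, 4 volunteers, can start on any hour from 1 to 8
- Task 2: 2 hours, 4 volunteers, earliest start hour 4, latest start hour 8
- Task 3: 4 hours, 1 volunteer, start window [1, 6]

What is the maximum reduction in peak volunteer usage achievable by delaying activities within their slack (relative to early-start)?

Early-start peak: h1:8  h2:8  h3:4  h4:5  h5:4  h6:0  h7:0  h8:0  h9:0 ⇒ 8.
Leveled (Task 4@1, Task 1@5, Task 2@7, Task 3@1): h1:4  h2:4  h3:4  h4:1  h5:4  h6:4  h7:4  h8:4  h9:0 ⇒ 4.
Reduction 8 − 4 = 4.

4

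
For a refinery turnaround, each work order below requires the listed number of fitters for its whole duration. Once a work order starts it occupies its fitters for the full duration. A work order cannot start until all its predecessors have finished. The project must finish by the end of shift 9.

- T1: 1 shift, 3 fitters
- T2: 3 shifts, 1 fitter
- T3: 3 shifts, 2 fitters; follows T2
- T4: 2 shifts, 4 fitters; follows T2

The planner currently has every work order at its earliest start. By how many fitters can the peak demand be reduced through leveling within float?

2

Early-start peak: s1:4  s2:1  s3:1  s4:6  s5:6  s6:2  s7:0  s8:0  s9:0 ⇒ 6.
Leveled (T1@1, T2@1, T3@4, T4@7): s1:4  s2:1  s3:1  s4:2  s5:2  s6:2  s7:4  s8:4  s9:0 ⇒ 4.
Reduction 6 − 4 = 2.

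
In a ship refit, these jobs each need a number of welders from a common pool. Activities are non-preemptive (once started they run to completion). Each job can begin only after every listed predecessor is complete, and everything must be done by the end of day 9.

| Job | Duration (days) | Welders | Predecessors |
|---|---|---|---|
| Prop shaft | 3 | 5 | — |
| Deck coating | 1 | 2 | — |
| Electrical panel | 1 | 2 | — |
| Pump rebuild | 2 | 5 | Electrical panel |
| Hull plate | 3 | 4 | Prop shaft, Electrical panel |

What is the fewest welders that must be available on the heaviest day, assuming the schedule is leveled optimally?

5

Early-start (Prop shaft@1, Deck coating@1, Electrical panel@1, Pump rebuild@2, Hull plate@4) gives peak 10: d1:9  d2:10  d3:10  d4:4  d5:4  d6:4  d7:0  d8:0  d9:0.
Shift Deck coating→4, Electrical panel→4, Pump rebuild→5, Hull plate→7.
Schedule Prop shaft@1, Deck coating@4, Electrical panel@4, Pump rebuild@5, Hull plate@7: d1:5  d2:5  d3:5  d4:4  d5:5  d6:5  d7:4  d8:4  d9:4 — peak 5.
Total welder-days = 41 over 9 days ⇒ peak ≥ ⌈41/9⌉ = 5, so 5 is optimal.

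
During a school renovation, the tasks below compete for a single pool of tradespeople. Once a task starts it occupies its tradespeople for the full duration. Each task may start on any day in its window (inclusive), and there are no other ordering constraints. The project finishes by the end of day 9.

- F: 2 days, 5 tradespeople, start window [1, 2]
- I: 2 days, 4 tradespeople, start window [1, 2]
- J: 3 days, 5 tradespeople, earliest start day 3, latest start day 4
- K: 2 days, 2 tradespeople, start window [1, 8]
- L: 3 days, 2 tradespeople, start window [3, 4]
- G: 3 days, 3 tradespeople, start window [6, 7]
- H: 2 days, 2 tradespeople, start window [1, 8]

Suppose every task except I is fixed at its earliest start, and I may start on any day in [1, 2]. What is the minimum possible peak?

13

I@1: d1:13  d2:13  d3:7  d4:7  d5:7  d6:3  d7:3  d8:3  d9:0 → peak 13
I@2: d1:9  d2:13  d3:11  d4:7  d5:7  d6:3  d7:3  d8:3  d9:0 → peak 13
Best is I@1, peak 13.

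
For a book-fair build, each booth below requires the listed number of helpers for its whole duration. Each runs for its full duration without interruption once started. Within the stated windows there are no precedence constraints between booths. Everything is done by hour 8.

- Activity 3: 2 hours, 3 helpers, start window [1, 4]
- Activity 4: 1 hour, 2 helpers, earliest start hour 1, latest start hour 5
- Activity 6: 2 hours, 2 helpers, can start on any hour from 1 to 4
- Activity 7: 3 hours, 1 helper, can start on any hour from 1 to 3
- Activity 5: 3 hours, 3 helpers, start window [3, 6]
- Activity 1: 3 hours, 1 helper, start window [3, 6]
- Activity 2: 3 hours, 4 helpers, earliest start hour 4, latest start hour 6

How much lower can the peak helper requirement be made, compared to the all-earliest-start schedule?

Early-start peak: h1:8  h2:6  h3:5  h4:8  h5:8  h6:4  h7:0  h8:0 ⇒ 8.
Leveled (Activity 3@1, Activity 4@1, Activity 6@2, Activity 7@1, Activity 5@3, Activity 1@4, Activity 2@6): h1:6  h2:6  h3:6  h4:4  h5:4  h6:5  h7:4  h8:4 ⇒ 6.
Reduction 8 − 6 = 2.

2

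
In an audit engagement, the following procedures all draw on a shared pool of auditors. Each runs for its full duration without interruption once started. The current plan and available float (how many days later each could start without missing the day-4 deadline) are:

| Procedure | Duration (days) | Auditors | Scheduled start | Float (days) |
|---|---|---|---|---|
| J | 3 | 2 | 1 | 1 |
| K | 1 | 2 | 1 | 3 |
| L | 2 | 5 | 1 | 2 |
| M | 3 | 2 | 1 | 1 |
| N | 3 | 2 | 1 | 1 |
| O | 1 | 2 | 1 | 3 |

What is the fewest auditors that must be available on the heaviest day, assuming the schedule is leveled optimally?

11

Early-start (J@1, K@1, L@1, M@1, N@1, O@1) gives peak 15: d1:15  d2:11  d3:6  d4:0.
Shift N→2, O→3.
Schedule J@1, K@1, L@1, M@1, N@2, O@3: d1:11  d2:11  d3:8  d4:2 — peak 11.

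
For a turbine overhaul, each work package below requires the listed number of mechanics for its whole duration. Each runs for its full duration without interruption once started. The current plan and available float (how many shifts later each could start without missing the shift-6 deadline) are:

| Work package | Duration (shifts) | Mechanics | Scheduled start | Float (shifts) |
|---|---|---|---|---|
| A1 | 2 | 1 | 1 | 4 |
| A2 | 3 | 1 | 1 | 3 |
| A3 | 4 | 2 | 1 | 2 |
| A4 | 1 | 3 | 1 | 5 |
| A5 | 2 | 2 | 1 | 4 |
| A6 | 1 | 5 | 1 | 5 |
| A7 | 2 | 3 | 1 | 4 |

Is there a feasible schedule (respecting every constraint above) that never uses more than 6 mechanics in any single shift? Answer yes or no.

yes

Schedule A1@1, A2@1, A3@1, A4@3, A5@1, A6@6, A7@4: s1:6  s2:6  s3:6  s4:5  s5:3  s6:5 — peak 6 ≤ 6.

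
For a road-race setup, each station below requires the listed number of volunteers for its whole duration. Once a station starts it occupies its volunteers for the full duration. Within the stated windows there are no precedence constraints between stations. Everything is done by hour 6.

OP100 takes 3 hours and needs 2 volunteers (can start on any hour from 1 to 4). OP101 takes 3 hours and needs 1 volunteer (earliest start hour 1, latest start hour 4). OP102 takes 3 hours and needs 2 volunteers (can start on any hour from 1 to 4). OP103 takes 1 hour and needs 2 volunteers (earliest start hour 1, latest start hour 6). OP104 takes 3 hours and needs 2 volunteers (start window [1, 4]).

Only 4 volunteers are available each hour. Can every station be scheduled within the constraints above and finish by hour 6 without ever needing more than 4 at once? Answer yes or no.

no

The minimum achievable peak is 5; 4 < 5, so no feasible schedule stays within the cap.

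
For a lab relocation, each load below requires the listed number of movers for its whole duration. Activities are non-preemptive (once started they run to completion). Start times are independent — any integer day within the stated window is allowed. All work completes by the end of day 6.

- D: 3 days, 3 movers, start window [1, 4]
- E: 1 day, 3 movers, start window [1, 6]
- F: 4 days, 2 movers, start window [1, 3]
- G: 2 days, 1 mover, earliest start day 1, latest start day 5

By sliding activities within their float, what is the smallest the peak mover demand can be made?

Early-start (D@1, E@1, F@1, G@1) gives peak 9: d1:9  d2:6  d3:5  d4:2  d5:0  d6:0.
Shift E→4, G→5.
Schedule D@1, E@4, F@1, G@5: d1:5  d2:5  d3:5  d4:5  d5:1  d6:1 — peak 5.

5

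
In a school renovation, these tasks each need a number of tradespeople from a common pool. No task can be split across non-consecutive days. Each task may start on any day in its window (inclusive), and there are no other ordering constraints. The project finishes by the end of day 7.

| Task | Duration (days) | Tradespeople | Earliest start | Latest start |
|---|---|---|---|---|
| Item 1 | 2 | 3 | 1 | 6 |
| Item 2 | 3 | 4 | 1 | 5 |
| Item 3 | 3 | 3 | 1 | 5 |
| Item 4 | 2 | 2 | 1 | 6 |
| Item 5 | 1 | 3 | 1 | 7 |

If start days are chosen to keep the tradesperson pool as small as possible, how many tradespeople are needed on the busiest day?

6

Early-start (Item 1@1, Item 2@1, Item 3@1, Item 4@1, Item 5@1) gives peak 15: d1:15  d2:12  d3:7  d4:0  d5:0  d6:0  d7:0.
Shift Item 2→4, Item 4→3, Item 5→7.
Schedule Item 1@1, Item 2@4, Item 3@1, Item 4@3, Item 5@7: d1:6  d2:6  d3:5  d4:6  d5:4  d6:4  d7:3 — peak 6.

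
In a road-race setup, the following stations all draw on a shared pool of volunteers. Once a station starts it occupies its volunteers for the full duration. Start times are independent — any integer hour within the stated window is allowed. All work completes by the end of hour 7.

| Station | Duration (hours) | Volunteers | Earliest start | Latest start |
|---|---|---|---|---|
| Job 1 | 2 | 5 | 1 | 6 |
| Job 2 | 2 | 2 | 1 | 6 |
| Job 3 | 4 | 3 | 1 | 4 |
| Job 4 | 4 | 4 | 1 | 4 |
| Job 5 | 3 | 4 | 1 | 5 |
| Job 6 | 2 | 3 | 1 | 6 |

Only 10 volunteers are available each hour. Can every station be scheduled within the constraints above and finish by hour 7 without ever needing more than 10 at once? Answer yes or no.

yes

Schedule Job 1@1, Job 2@1, Job 3@1, Job 4@3, Job 5@5, Job 6@3: h1:10  h2:10  h3:10  h4:10  h5:8  h6:8  h7:4 — peak 10 ≤ 10.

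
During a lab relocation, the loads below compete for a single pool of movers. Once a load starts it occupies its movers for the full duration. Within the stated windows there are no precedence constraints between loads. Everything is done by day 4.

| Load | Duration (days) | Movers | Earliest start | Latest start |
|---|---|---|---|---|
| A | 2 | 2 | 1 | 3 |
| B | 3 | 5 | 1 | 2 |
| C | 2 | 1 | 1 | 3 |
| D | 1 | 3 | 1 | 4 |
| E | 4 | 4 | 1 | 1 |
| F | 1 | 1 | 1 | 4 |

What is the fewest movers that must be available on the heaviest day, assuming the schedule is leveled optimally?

11

Early-start (A@1, B@1, C@1, D@1, E@1, F@1) gives peak 16: d1:16  d2:12  d3:9  d4:4.
Shift C→3, D→4, F→3.
Schedule A@1, B@1, C@3, D@4, E@1, F@3: d1:11  d2:11  d3:11  d4:8 — peak 11.
Total mover-days = 41 over 4 days ⇒ peak ≥ ⌈41/4⌉ = 11, so 11 is optimal.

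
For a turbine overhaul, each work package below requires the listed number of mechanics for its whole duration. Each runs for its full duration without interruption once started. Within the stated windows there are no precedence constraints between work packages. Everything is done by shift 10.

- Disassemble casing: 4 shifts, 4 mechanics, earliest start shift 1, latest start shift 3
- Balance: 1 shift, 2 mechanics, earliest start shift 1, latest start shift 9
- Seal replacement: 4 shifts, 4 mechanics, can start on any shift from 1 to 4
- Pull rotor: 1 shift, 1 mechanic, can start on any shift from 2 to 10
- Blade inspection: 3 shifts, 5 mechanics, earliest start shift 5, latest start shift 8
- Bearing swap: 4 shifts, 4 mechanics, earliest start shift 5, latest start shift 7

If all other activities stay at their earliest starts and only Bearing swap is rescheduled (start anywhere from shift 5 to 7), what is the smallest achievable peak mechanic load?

10

Bearing swap@5: s1:10  s2:9  s3:8  s4:8  s5:9  s6:9  s7:9  s8:4  s9:0  s10:0 → peak 10
Bearing swap@6: s1:10  s2:9  s3:8  s4:8  s5:5  s6:9  s7:9  s8:4  s9:4  s10:0 → peak 10
Bearing swap@7: s1:10  s2:9  s3:8  s4:8  s5:5  s6:5  s7:9  s8:4  s9:4  s10:4 → peak 10
Best is Bearing swap@5, peak 10.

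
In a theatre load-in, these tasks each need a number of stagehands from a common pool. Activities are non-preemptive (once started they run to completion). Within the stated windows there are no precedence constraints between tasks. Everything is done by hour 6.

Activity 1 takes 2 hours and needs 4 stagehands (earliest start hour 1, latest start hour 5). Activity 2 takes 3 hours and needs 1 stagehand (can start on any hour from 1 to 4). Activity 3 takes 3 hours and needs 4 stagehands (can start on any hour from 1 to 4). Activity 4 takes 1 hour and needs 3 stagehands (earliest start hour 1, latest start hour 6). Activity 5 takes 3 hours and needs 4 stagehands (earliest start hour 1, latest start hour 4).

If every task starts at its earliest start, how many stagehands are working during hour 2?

At early start, hour 2 has: Activity 1, Activity 2, Activity 3, Activity 5.
Demand: 4 + 1 + 4 + 4 = 13.

13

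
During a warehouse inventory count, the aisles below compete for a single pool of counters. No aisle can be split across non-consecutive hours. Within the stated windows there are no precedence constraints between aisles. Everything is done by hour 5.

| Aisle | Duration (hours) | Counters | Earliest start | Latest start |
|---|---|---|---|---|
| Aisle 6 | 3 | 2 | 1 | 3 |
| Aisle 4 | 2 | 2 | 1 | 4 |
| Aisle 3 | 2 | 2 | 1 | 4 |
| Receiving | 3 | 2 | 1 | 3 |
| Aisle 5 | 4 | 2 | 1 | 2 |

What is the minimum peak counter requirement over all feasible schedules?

6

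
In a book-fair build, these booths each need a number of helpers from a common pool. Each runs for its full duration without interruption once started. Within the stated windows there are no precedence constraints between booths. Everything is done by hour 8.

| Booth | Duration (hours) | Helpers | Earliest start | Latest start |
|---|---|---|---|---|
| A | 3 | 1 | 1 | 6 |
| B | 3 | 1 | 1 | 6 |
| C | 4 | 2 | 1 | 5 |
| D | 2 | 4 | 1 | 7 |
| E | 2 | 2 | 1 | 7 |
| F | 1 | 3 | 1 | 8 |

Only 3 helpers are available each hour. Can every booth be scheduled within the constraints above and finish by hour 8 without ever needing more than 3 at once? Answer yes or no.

no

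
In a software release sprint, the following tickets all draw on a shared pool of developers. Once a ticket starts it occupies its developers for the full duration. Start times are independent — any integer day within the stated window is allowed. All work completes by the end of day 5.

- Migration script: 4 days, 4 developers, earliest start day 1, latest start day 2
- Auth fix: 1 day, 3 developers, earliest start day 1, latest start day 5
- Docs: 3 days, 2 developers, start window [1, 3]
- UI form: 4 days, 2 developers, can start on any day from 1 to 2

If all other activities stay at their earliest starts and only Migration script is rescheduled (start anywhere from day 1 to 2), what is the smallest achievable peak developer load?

8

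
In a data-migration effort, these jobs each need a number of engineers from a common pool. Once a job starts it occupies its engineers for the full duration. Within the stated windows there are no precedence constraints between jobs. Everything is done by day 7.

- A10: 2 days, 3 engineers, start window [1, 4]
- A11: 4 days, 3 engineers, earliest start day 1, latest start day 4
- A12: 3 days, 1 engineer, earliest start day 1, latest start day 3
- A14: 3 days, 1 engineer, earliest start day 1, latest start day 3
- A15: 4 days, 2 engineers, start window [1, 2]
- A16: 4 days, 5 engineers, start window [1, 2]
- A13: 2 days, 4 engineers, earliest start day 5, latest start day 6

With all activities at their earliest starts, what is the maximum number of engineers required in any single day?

15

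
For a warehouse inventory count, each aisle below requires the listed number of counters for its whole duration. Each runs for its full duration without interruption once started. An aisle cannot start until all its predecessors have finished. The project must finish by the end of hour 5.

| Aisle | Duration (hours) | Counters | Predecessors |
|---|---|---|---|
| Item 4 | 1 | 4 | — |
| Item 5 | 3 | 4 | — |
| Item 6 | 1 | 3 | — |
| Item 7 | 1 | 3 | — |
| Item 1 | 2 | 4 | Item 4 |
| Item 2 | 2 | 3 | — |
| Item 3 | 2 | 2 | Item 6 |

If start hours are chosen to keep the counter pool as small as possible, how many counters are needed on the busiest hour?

Early-start (Item 4@1, Item 5@1, Item 6@1, Item 7@1, Item 1@2, Item 2@1, Item 3@2) gives peak 17: h1:17  h2:13  h3:10  h4:0  h5:0.
Shift Item 6→2, Item 7→3, Item 1→4, Item 2→4, Item 3→3.
Schedule Item 4@1, Item 5@1, Item 6@2, Item 7@3, Item 1@4, Item 2@4, Item 3@3: h1:8  h2:7  h3:9  h4:9  h5:7 — peak 9.

9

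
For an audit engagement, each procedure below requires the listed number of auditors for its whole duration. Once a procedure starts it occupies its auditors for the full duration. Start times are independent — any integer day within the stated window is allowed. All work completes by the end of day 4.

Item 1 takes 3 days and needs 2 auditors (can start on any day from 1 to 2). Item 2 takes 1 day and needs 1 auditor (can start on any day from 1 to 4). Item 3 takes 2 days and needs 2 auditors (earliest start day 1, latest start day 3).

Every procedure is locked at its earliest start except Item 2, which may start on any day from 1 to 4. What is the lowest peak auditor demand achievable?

4

Item 2@1: d1:5  d2:4  d3:2  d4:0 → peak 5
Item 2@2: d1:4  d2:5  d3:2  d4:0 → peak 5
Item 2@3: d1:4  d2:4  d3:3  d4:0 → peak 4
Item 2@4: d1:4  d2:4  d3:2  d4:1 → peak 4
Best is Item 2@3, peak 4.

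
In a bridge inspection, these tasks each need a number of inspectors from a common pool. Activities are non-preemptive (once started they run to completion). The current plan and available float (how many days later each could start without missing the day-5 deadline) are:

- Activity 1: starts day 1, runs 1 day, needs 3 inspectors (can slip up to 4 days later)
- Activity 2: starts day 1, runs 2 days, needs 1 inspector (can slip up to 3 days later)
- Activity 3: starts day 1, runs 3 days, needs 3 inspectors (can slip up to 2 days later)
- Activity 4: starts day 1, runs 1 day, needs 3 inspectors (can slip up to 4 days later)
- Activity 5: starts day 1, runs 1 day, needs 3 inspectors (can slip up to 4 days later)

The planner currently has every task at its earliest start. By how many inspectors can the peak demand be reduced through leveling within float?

7

Early-start peak: d1:13  d2:4  d3:3  d4:0  d5:0 ⇒ 13.
Leveled (Activity 1@1, Activity 2@1, Activity 3@2, Activity 4@3, Activity 5@4): d1:4  d2:4  d3:6  d4:6  d5:0 ⇒ 6.
Reduction 13 − 6 = 7.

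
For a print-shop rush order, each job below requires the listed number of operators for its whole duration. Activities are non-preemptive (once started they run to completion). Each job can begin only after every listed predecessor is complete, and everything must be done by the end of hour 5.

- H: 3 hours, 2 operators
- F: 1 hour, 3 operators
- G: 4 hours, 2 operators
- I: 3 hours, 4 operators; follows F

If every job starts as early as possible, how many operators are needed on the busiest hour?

8

Early-start schedule: H@1, F@1, G@1, I@2.
Load per hour: hour 1: 7, hour 2: 8, hour 3: 8, hour 4: 6, hour 5: 0.
Peak is 8.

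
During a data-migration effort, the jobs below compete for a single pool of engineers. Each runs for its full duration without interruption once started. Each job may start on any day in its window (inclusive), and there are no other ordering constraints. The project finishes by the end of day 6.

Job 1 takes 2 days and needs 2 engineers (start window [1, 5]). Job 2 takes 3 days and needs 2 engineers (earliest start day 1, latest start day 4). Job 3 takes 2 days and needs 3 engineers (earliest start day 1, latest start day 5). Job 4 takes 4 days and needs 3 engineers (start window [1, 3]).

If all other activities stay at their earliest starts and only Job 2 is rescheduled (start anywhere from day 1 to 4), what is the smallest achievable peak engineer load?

8

Job 2@1: d1:10  d2:10  d3:5  d4:3  d5:0  d6:0 → peak 10
Job 2@2: d1:8  d2:10  d3:5  d4:5  d5:0  d6:0 → peak 10
Job 2@3: d1:8  d2:8  d3:5  d4:5  d5:2  d6:0 → peak 8
Job 2@4: d1:8  d2:8  d3:3  d4:5  d5:2  d6:2 → peak 8
Best is Job 2@3, peak 8.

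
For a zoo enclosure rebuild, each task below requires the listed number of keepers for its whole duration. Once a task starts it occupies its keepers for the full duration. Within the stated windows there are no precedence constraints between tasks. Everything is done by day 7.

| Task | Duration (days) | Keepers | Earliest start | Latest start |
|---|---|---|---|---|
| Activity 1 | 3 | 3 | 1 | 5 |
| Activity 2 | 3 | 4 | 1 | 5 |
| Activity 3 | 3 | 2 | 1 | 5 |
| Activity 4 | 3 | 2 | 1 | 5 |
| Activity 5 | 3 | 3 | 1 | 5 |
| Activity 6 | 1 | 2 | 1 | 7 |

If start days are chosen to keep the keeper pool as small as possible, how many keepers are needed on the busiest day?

7

Early-start (Activity 1@1, Activity 2@1, Activity 3@1, Activity 4@1, Activity 5@1, Activity 6@1) gives peak 16: d1:16  d2:14  d3:14  d4:0  d5:0  d6:0  d7:0.
Shift Activity 3→4, Activity 4→4, Activity 5→4, Activity 6→7.
Schedule Activity 1@1, Activity 2@1, Activity 3@4, Activity 4@4, Activity 5@4, Activity 6@7: d1:7  d2:7  d3:7  d4:7  d5:7  d6:7  d7:2 — peak 7.
Total keeper-days = 44 over 7 days ⇒ peak ≥ ⌈44/7⌉ = 7, so 7 is optimal.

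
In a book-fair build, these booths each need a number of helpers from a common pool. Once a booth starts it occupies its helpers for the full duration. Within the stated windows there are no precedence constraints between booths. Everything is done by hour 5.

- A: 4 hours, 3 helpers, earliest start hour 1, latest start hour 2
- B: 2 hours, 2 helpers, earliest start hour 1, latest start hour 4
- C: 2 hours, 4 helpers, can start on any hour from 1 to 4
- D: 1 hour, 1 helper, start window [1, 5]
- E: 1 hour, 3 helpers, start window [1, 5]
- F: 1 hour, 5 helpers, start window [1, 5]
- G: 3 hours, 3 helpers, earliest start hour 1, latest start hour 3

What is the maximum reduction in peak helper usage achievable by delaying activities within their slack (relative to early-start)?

12

Early-start peak: h1:21  h2:12  h3:6  h4:3  h5:0 ⇒ 21.
Leveled (A@1, B@1, C@1, D@3, E@4, F@5, G@3): h1:9  h2:9  h3:7  h4:9  h5:8 ⇒ 9.
Reduction 21 − 9 = 12.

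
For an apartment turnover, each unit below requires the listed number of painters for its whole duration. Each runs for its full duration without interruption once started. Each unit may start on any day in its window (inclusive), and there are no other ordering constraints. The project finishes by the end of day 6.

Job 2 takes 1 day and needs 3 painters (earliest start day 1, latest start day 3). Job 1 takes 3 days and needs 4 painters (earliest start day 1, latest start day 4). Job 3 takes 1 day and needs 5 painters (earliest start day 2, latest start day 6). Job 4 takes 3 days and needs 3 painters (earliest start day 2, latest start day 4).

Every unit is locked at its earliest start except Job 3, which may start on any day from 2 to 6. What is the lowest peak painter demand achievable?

7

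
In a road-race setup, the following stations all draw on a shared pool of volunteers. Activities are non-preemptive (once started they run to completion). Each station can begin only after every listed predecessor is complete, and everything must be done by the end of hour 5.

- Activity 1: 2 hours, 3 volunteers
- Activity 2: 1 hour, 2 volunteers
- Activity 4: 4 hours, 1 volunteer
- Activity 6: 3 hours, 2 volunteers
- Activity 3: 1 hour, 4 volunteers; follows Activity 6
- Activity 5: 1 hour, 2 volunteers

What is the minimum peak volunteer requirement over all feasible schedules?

Early-start (Activity 1@1, Activity 2@1, Activity 4@1, Activity 6@1, Activity 3@4, Activity 5@1) gives peak 10: h1:10  h2:6  h3:3  h4:5  h5:0.
Shift Activity 6→2, Activity 3→5, Activity 5→3.
Schedule Activity 1@1, Activity 2@1, Activity 4@1, Activity 6@2, Activity 3@5, Activity 5@3: h1:6  h2:6  h3:5  h4:3  h5:4 — peak 6.

6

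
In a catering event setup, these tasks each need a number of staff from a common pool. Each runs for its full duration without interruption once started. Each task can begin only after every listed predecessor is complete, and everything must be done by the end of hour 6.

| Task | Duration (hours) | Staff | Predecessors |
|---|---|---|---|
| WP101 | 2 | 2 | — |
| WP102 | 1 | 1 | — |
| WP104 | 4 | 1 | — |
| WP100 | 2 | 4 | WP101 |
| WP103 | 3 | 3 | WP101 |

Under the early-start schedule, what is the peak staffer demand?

8

Early-start schedule: WP101@1, WP102@1, WP104@1, WP100@3, WP103@3.
Load per hour: hour 1: 4, hour 2: 3, hour 3: 8, hour 4: 8, hour 5: 3, hour 6: 0.
Peak is 8.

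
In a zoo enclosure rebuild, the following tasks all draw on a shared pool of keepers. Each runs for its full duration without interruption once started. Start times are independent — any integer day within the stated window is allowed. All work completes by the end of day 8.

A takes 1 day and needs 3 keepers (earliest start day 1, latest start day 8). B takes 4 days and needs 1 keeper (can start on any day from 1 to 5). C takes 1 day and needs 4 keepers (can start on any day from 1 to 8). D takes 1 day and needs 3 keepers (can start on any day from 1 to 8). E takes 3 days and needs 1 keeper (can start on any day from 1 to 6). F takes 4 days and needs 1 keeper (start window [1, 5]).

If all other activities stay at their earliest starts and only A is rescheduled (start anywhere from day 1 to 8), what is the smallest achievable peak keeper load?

10

A@1: d1:13  d2:3  d3:3  d4:2  d5:0  d6:0  d7:0  d8:0 → peak 13
A@2: d1:10  d2:6  d3:3  d4:2  d5:0  d6:0  d7:0  d8:0 → peak 10
A@3: d1:10  d2:3  d3:6  d4:2  d5:0  d6:0  d7:0  d8:0 → peak 10
A@4: d1:10  d2:3  d3:3  d4:5  d5:0  d6:0  d7:0  d8:0 → peak 10
A@5: d1:10  d2:3  d3:3  d4:2  d5:3  d6:0  d7:0  d8:0 → peak 10
A@6: d1:10  d2:3  d3:3  d4:2  d5:0  d6:3  d7:0  d8:0 → peak 10
A@7: d1:10  d2:3  d3:3  d4:2  d5:0  d6:0  d7:3  d8:0 → peak 10
A@8: d1:10  d2:3  d3:3  d4:2  d5:0  d6:0  d7:0  d8:3 → peak 10
Best is A@2, peak 10.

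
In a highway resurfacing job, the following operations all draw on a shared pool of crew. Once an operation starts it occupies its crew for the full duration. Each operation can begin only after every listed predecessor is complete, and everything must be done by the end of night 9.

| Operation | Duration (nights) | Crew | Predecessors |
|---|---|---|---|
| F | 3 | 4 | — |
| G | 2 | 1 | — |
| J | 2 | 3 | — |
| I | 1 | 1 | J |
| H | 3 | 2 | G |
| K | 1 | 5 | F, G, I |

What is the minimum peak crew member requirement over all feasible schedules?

Early-start (F@1, G@1, J@1, I@3, H@3, K@4) gives peak 8: n1:8  n2:8  n3:7  n4:7  n5:2  n6:0  n7:0  n8:0  n9:0.
Shift J→4, I→6, H→4, K→7.
Schedule F@1, G@1, J@4, I@6, H@4, K@7: n1:5  n2:5  n3:4  n4:5  n5:5  n6:3  n7:5  n8:0  n9:0 — peak 5.

5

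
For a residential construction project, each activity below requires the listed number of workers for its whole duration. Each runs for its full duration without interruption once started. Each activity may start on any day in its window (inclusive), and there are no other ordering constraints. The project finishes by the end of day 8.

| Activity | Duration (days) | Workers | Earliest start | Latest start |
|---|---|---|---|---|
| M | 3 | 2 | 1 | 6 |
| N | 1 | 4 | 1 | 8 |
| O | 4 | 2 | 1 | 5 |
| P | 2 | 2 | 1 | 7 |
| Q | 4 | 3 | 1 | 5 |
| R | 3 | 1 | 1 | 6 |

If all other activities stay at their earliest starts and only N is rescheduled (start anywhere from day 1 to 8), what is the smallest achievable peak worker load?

10

N@1: d1:14  d2:10  d3:8  d4:5  d5:0  d6:0  d7:0  d8:0 → peak 14
N@2: d1:10  d2:14  d3:8  d4:5  d5:0  d6:0  d7:0  d8:0 → peak 14
N@3: d1:10  d2:10  d3:12  d4:5  d5:0  d6:0  d7:0  d8:0 → peak 12
N@4: d1:10  d2:10  d3:8  d4:9  d5:0  d6:0  d7:0  d8:0 → peak 10
N@5: d1:10  d2:10  d3:8  d4:5  d5:4  d6:0  d7:0  d8:0 → peak 10
N@6: d1:10  d2:10  d3:8  d4:5  d5:0  d6:4  d7:0  d8:0 → peak 10
N@7: d1:10  d2:10  d3:8  d4:5  d5:0  d6:0  d7:4  d8:0 → peak 10
N@8: d1:10  d2:10  d3:8  d4:5  d5:0  d6:0  d7:0  d8:4 → peak 10
Best is N@4, peak 10.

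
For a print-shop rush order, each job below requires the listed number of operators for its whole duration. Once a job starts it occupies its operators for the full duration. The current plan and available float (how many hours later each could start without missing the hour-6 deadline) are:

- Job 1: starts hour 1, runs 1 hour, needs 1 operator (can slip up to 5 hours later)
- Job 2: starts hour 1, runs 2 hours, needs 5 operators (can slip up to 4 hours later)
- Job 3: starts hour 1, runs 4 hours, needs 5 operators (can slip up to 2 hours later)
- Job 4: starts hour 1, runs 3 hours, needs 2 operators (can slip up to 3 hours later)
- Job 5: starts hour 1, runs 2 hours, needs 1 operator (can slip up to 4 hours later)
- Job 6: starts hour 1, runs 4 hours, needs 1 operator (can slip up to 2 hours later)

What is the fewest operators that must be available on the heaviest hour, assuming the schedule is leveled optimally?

Early-start (Job 1@1, Job 2@1, Job 3@1, Job 4@1, Job 5@1, Job 6@1) gives peak 15: h1:15  h2:14  h3:8  h4:6  h5:0  h6:0.
Shift Job 3→3, Job 5→4, Job 6→2.
Schedule Job 1@1, Job 2@1, Job 3@3, Job 4@1, Job 5@4, Job 6@2: h1:8  h2:8  h3:8  h4:7  h5:7  h6:5 — peak 8.
Total operator-hours = 43 over 6 hours ⇒ peak ≥ ⌈43/6⌉ = 8, so 8 is optimal.

8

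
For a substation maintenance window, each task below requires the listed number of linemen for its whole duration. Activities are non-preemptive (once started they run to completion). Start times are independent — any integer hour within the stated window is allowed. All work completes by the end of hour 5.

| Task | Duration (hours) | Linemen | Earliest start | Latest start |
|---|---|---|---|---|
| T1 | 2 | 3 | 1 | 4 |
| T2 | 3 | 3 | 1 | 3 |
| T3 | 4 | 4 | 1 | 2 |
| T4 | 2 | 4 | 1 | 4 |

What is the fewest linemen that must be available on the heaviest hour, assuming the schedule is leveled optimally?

10

Early-start (T1@1, T2@1, T3@1, T4@1) gives peak 14: h1:14  h2:14  h3:7  h4:4  h5:0.
Shift T4→4.
Schedule T1@1, T2@1, T3@1, T4@4: h1:10  h2:10  h3:7  h4:8  h5:4 — peak 10.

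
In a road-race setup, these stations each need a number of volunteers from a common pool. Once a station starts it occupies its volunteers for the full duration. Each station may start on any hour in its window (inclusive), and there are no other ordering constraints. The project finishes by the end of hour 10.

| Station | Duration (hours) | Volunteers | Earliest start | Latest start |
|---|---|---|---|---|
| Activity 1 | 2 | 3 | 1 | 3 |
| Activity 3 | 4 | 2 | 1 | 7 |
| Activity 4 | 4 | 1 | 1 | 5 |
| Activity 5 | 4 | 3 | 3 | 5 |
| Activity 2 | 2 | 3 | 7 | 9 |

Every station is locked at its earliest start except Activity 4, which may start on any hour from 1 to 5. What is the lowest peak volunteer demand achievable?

5

Activity 4@1: h1:6  h2:6  h3:6  h4:6  h5:3  h6:3  h7:3  h8:3  h9:0  h10:0 → peak 6
Activity 4@2: h1:5  h2:6  h3:6  h4:6  h5:4  h6:3  h7:3  h8:3  h9:0  h10:0 → peak 6
Activity 4@3: h1:5  h2:5  h3:6  h4:6  h5:4  h6:4  h7:3  h8:3  h9:0  h10:0 → peak 6
Activity 4@4: h1:5  h2:5  h3:5  h4:6  h5:4  h6:4  h7:4  h8:3  h9:0  h10:0 → peak 6
Activity 4@5: h1:5  h2:5  h3:5  h4:5  h5:4  h6:4  h7:4  h8:4  h9:0  h10:0 → peak 5
Best is Activity 4@5, peak 5.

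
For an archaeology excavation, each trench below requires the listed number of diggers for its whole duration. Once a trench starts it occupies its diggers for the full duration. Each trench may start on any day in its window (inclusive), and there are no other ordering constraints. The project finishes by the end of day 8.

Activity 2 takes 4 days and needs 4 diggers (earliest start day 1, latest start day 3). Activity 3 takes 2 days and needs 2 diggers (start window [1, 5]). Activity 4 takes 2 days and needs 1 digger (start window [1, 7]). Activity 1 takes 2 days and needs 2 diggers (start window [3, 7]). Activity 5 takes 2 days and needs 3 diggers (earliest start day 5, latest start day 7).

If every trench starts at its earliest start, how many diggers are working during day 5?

At early start, day 5 has: Activity 5.
Demand: 3 = 3.

3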